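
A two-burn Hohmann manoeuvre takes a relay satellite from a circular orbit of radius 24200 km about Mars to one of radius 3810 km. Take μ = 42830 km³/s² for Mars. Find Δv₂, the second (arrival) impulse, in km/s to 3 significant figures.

Semi-major axis of the transfer orbit: a_t = (24200 + 3810)/2 = 14005 km.
On the circular orbit at r = 3810 km, v_c = √(μ/r) = 3.3528 km/s.
Transfer-orbit speed at the same r (vis-viva, a = a_t): v_t = √[μ(2/r − 1/a_t)] = 4.4074 km/s.
Δv₂ = |v_t − v_c| = |4.4074 − 3.3528| = 1.055 km/s.

Δv₂ = 1.05 km/s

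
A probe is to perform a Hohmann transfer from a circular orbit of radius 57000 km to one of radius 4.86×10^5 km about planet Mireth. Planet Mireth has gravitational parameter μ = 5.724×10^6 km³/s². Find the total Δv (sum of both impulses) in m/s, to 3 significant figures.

Δv = 5250 m/s

Transfer-ellipse semi-major axis a_t = (r₁ + r₂)/2 = (57000 + 4.860×10^5)/2 = 2.715×10^5 km.
Circular speed at r₁: v₁ = √(μ/r₁) = √(5.724×10^6/57000) = 10.0210 km/s.
On the transfer ellipse at r₁, vis-viva equation gives v_p = √[μ(2/r₁ − 1/a_t)] = 13.4074 km/s.
First burn Δv₁ = |v_p − v₁| = 3.3864 km/s.
At r₂, v₂ = √(μ/r₂) = 3.4319 km/s.
Transfer-orbit speed at r₂: v_a = √[μ(2/r₂ − 1/a_t)] = 1.5725 km/s.
Second burn Δv₂ = |v₂ − v_a| = 1.8594 km/s.
Δv = Δv₁ + Δv₂ = 3.3864 + 1.8594 = 5.246 km/s.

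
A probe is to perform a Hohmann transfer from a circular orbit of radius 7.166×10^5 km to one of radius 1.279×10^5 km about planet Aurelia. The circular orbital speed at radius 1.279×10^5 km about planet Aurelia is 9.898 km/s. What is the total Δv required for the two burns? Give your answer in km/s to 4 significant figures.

From the circular-orbit relation v² = μ/r at r = 1.279×10^5 km: μ = v²r = (9.898)² × 1.279×10^5 = 1.25304×10^7 km³/s².
The Hohmann ellipse has a_t = (r₁ + r₂)/2 = 4.2225×10^5 km.
Circular speed at r₁: v₁ = √(μ/r₁) = √(1.25304×10^7/7.166×10^5) = 4.1816 km/s.
Transfer-orbit speed at r₁ (v² = μ(2/r − 1/a)): v_a = √[μ(2/r₁ − 1/a_t)] = 2.3014 km/s.
First burn Δv₁ = |v_a − v₁| = 1.8802 km/s.
At r₂, v₂ = √(μ/r₂) = 9.89800 km/s.
Transfer-orbit speed at r₂: v_p = √[μ(2/r₂ − 1/a_t)] = 12.8944 km/s.
Second burn Δv₂ = |v₂ − v_p| = 2.9964 km/s.
Total Δv = Δv₁ + Δv₂ = 4.877 km/s.

Δv = 4.877 km/s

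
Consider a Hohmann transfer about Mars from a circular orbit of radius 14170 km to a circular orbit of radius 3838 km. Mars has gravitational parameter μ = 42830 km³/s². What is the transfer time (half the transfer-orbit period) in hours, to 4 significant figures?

t = 3.603 hours

Semi-major axis of the transfer orbit: a_t = (14170 + 3838)/2 = 9004 km.
Half the transfer-orbit period gives t = π√(a_t³/μ) = 12970 s.
Converting: 12970 s ÷ 3600 s/hour = 3.603 hours.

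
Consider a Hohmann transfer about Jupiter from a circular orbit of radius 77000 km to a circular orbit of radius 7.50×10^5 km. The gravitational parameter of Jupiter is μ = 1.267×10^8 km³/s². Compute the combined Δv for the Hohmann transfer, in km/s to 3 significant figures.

Δv = 21.5 km/s

Transfer-ellipse semi-major axis a_t = (r₁ + r₂)/2 = (77000 + 7.500×10^5)/2 = 4.135×10^5 km.
At r₁ the circular-orbit speed is v₁ = √(μ/r₁) = 40.56 km/s.
On the transfer ellipse at r₁, vis-viva gives v_p = √[μ(2/r₁ − 1/a_t)] = 54.63 km/s.
First burn Δv₁ = |v_p − v₁| = 14.07 km/s.
At r₂, v₂ = √(μ/r₂) = 12.9974 km/s.
Transfer-orbit speed at r₂: v_a = √[μ(2/r₂ − 1/a_t)] = 5.60874 km/s.
Second burn Δv₂ = |v₂ − v_a| = 7.389 km/s.
Δv = Δv₁ + Δv₂ = 14.07 + 7.389 = 21.46 km/s.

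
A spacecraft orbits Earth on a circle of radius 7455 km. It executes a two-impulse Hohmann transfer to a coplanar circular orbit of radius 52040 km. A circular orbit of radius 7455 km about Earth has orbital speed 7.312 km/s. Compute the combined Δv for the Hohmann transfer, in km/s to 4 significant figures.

From the circular-orbit relation v² = μ/r at r = 7455 km: μ = v²r = (7.312)² × 7455 = 3.98584×10^5 km³/s².
The Hohmann ellipse has a_t = (r₁ + r₂)/2 = 29747.5 km.
Circular speed at r₁: v₁ = √(μ/r₁) = √(3.98584×10^5/7455) = 7.312 km/s.
On the transfer ellipse at r₁, v² = μ(2/r − 1/a) gives v_p = √[μ(2/r₁ − 1/a_t)] = 9.671 km/s.
First burn Δv₁ = |v_p − v₁| = 2.359 km/s.
Circular speed at r₂: v₂ = √(μ/r₂) = 2.7675 km/s.
Transfer-orbit speed at r₂: v_a = √[μ(2/r₂ − 1/a_t)] = 1.3854 km/s.
Second burn Δv₂ = |v₂ − v_a| = 1.382 km/s.
Total Δv = Δv₁ + Δv₂ = 3.741 km/s.

Δv = 3.741 km/s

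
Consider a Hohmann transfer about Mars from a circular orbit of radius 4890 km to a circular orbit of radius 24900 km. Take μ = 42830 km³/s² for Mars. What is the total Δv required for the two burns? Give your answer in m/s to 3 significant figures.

Semi-major axis of the transfer orbit: a_t = (4890 + 24900)/2 = 14895 km.
Circular speed at r₁: v₁ = √(μ/r₁) = √(42830/4890) = 2.9595 km/s.
Transfer-orbit speed at r₁ (v² = μ(2/r − 1/a)): v_p = √[μ(2/r₁ − 1/a_t)] = 3.8265 km/s.
First burn Δv₁ = |v_p − v₁| = 0.8670 km/s.
Circular speed at r₂: v₂ = √(μ/r₂) = 1.31152 km/s.
Transfer-orbit speed at r₂: v_a = √[μ(2/r₂ − 1/a_t)] = 0.751465 km/s.
Second burn Δv₂ = |v₂ − v_a| = 0.5601 km/s.
Total Δv = Δv₁ + Δv₂ = 1.427 km/s.

Δv = 1430 m/s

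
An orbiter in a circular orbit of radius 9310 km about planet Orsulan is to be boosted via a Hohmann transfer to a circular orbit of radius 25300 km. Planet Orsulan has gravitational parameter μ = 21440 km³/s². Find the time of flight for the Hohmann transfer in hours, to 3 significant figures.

Transfer-ellipse semi-major axis a_t = (r₁ + r₂)/2 = (9310 + 25300)/2 = 17305 km.
By Kepler's third law the transfer-orbit period is T = 2π√(a_t³/μ), so t = T/2 = 48840 s.
Converting: 48840 s ÷ 3600 s/hour = 13.6 hours.

t = 13.6 hours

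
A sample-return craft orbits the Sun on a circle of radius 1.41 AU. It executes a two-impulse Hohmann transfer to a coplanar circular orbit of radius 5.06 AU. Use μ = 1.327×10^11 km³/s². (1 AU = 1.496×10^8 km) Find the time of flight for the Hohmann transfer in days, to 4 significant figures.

t = 1063 days

In km: r₁ = 1.41 × 1.496×10^8 = 2.10936×10^8 km; r₂ = 5.06 × 1.496×10^8 = 7.56976×10^8 km.
The Hohmann ellipse has a_t = (r₁ + r₂)/2 = 4.83956×10^8 km.
By Kepler's third law the transfer-orbit period is T = 2π√(a_t³/μ), so t = T/2 = 9.182×10^7 s.
Converting: 9.182×10^7 s ÷ 86400 s/day = 1063 days.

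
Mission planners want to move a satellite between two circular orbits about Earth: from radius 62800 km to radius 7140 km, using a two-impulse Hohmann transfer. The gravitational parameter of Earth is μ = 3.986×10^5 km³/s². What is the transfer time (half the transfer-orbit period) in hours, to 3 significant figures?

t = 9.04 hours

Transfer-ellipse semi-major axis a_t = (r₁ + r₂)/2 = (62800 + 7140)/2 = 34970 km.
Transfer time t = π√(a_t³/μ) = π√((34970)³ / 3.986×10^5) = 32540 s.
Converting: 32540 s ÷ 3600 s/hour = 9.04 hours.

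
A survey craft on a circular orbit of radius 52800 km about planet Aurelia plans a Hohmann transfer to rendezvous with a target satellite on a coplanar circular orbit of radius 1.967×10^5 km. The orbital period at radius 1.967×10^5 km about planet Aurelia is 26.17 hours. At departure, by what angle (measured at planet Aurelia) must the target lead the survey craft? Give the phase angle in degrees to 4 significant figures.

From Kepler's third law T² = 4π²r³/μ at r = 1.967×10^5 km, T = 26.17 hours = 26.17 × 3600 s = 94212 s: μ = 4π²r³/T² = 3.38501×10^7 km³/s².
The Hohmann ellipse has a_t = (r₁ + r₂)/2 = 1.2475×10^5 km.
Transfer time t = π√(a_t³/μ) = 23792 s.
Target angular speed ω₂ = √(μ/r₂³) = 6.6692×10^-5 rad/s.
Angle swept by the target during transfer: ω₂·t = 1.5867 rad = 90.91°.
The survey craft traverses 180° on the transfer ellipse, so the target must lead by 180° − 90.91° = 89.09°.

φ = 89.09°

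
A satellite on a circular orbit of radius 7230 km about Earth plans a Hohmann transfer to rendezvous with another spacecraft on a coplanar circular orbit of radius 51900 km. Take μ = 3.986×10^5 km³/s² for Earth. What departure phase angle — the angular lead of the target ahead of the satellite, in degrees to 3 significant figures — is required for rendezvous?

φ = 103°

Semi-major axis of the transfer orbit: a_t = (7230 + 51900)/2 = 29565 km.
Transfer time t = π√(a_t³/μ) = 25296 s.
Target angular speed ω₂ = √(μ/r₂³) = 5.3397×10^-5 rad/s.
Angle swept by the target during transfer: ω₂·t = 1.3507 rad = 77.39°.
Arrival is 180° from departure on the ellipse, so φ = 180° − 77.39° = 103°.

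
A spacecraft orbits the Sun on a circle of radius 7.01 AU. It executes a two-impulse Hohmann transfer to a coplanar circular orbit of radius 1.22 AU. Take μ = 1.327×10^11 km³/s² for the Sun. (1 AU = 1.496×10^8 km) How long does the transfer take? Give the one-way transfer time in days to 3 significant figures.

t = 1520 days

In km: r₁ = 7.01 × 1.496×10^8 = 1.048696×10^9 km; r₂ = 1.22 × 1.496×10^8 = 1.82512×10^8 km.
The Hohmann ellipse has a_t = (r₁ + r₂)/2 = 6.15604×10^8 km.
By Kepler's third law the transfer-orbit period is T = 2π√(a_t³/μ), so t = T/2 = 1.317×10^8 s.
Converting: 1.317×10^8 s ÷ 86400 s/day = 1520 days.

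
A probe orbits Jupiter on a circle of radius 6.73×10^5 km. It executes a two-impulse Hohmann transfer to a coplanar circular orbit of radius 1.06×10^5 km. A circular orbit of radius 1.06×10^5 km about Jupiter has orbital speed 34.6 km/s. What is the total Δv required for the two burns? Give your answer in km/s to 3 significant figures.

From the circular-orbit relation v² = μ/r at r = 1.06×10^5 km: μ = v²r = (34.6)² × 1.06×10^5 = 1.26899×10^8 km³/s².
Transfer-ellipse semi-major axis a_t = (r₁ + r₂)/2 = (6.730×10^5 + 1.060×10^5)/2 = 3.895×10^5 km.
Circular speed at r₁: v₁ = √(μ/r₁) = √(1.26899×10^8/6.730×10^5) = 13.7316 km/s.
Transfer-orbit speed at r₁ (vis-viva equation): v_a = √[μ(2/r₁ − 1/a_t)] = 7.16342 km/s.
First burn Δv₁ = |v_a − v₁| = 6.568 km/s.
At r₂, v₂ = √(μ/r₂) = 34.60 km/s.
Transfer-orbit speed at r₂: v_p = √[μ(2/r₂ − 1/a_t)] = 45.48 km/s.
Second burn Δv₂ = |v₂ − v_p| = 10.88 km/s.
Δv = Δv₁ + Δv₂ = 6.568 + 10.88 = 17.45 km/s.

Δv = 17.4 km/s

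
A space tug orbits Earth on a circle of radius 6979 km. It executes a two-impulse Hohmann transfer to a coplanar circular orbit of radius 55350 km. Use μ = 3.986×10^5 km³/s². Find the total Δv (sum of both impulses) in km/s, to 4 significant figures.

The Hohmann ellipse has a_t = (r₁ + r₂)/2 = 31164.5 km.
Circular speed at r₁: v₁ = √(μ/r₁) = √(3.986×10^5/6979) = 7.55739 km/s.
Transfer-orbit speed at r₁ (vis-viva equation): v_p = √[μ(2/r₁ − 1/a_t)] = 10.0717 km/s.
First burn Δv₁ = |v_p − v₁| = 2.514 km/s.
Circular speed at r₂: v₂ = √(μ/r₂) = 2.684 km/s.
Transfer-orbit speed at r₂: v_a = √[μ(2/r₂ − 1/a_t)] = 1.270 km/s.
Second burn Δv₂ = |v₂ − v_a| = 1.414 km/s.
Δv = Δv₁ + Δv₂ = 2.514 + 1.414 = 3.928 km/s.

Δv = 3.928 km/s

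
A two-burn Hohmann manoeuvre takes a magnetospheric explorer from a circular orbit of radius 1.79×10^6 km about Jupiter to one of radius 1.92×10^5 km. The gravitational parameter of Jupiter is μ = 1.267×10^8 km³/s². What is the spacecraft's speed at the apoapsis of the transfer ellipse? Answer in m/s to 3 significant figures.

Transfer-ellipse semi-major axis a_t = (r₁ + r₂)/2 = (1.790×10^6 + 1.920×10^5)/2 = 9.910×10^5 km.
The apoapsis of the transfer ellipse is at r = 1.790×10^6 km.
Vis-viva: v = √[μ(2/r − 1/a_t)] = √[1.267×10^8 × (2/1.790×10^6 − 1/9.910×10^5)] = 3.703 km/s.

v = 3700 m/s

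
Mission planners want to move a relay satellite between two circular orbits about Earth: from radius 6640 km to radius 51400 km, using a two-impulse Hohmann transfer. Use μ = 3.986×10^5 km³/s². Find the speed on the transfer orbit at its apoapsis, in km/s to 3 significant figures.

Transfer-ellipse semi-major axis a_t = (r₁ + r₂)/2 = (6640 + 51400)/2 = 29020 km.
The apoapsis of the transfer ellipse is at r = 51400 km.
From the vis-viva equation, v = √[μ(2/r − 1/a_t)] = 1.332 km/s.

v = 1.33 km/s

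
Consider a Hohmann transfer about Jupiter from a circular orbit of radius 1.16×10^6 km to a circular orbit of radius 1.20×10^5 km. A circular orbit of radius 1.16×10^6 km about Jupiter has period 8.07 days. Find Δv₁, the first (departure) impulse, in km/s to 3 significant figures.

Δv₁ = 5.93 km/s

From Kepler's third law T² = 4π²r³/μ at r = 1.16×10^6 km, T = 8.07 days = 8.07 × 86400 s = 6.97248×10^5 s: μ = 4π²r³/T² = 1.26753×10^8 km³/s².
The Hohmann ellipse has a_t = (r₁ + r₂)/2 = 6.400×10^5 km.
Circular speed at r = 1.160×10^6 km: v_c = √(μ/r) = 10.453 km/s.
Vis-viva on the transfer ellipse at r = 1.160×10^6 km gives v_t = √[μ(2/r − 1/a_t)] = 4.5264 km/s.
Δv₁ = |v_t − v_c| = |4.5264 − 10.453| = 5.927 km/s.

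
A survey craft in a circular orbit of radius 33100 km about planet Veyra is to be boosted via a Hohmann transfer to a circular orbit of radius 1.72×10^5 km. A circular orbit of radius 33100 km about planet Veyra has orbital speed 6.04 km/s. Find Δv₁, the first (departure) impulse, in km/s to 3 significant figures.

From the circular-orbit relation v² = μ/r at r = 33100 km: μ = v²r = (6.04)² × 33100 = 1.20754×10^6 km³/s².
Transfer-ellipse semi-major axis a_t = (r₁ + r₂)/2 = (33100 + 1.720×10^5)/2 = 1.0255×10^5 km.
On the circular orbit at r = 33100 km, v_c = √(μ/r) = 6.040 km/s.
Vis-viva on the transfer ellipse at r = 33100 km gives v_t = √[μ(2/r − 1/a_t)] = 7.822 km/s.
Δv₁ = |v_t − v_c| = |7.822 − 6.040| = 1.782 km/s.

Δv₁ = 1.78 km/s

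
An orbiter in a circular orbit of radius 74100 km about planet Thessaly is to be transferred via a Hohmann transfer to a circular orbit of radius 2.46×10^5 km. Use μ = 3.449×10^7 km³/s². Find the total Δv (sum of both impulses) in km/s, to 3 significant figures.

Semi-major axis of the transfer orbit: a_t = (74100 + 2.460×10^5)/2 = 1.6005×10^5 km.
Circular speed at r₁: v₁ = √(μ/r₁) = √(3.449×10^7/74100) = 21.574 km/s.
Transfer-orbit speed at r₁ (v² = μ(2/r − 1/a)): v_p = √[μ(2/r₁ − 1/a_t)] = 26.747 km/s.
First burn Δv₁ = |v_p − v₁| = 5.173 km/s.
At r₂, v₂ = √(μ/r₂) = 11.841 km/s.
Transfer-orbit speed at r₂: v_a = √[μ(2/r₂ − 1/a_t)] = 8.0568 km/s.
Second burn Δv₂ = |v₂ − v_a| = 3.784 km/s.
Δv = Δv₁ + Δv₂ = 5.173 + 3.784 = 8.957 km/s.

Δv = 8.96 km/s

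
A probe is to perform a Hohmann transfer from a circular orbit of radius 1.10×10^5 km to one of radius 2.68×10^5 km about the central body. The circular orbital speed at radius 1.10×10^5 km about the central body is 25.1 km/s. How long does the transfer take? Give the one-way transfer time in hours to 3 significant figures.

t = 8.61 hours

From the circular-orbit relation v² = μ/r at r = 1.10×10^5 km: μ = v²r = (25.1)² × 1.10×10^5 = 6.93011×10^7 km³/s².
Semi-major axis of the transfer orbit: a_t = (1.100×10^5 + 2.680×10^5)/2 = 1.890×10^5 km.
Transfer time t = π√(a_t³/μ) = π√((1.890×10^5)³ / 6.93011×10^7) = 31010 s.
Converting: 31010 s ÷ 3600 s/hour = 8.61 hours.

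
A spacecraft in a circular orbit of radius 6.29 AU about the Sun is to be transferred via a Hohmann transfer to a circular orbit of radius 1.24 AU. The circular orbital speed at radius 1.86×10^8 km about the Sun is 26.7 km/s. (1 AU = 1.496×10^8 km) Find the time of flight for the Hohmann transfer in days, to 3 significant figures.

From the circular-orbit relation v² = μ/r at r = 1.86×10^8 km: μ = v²r = (26.7)² × 1.86×10^8 = 1.32598×10^11 km³/s².
In km: r₁ = 6.29 × 1.496×10^8 = 9.40984×10^8 km; r₂ = 1.24 × 1.496×10^8 = 1.85504×10^8 km.
Semi-major axis of the transfer orbit: a_t = (9.40984×10^8 + 1.85504×10^8)/2 = 5.63244×10^8 km.
By Kepler's third law the transfer-orbit period is T = 2π√(a_t³/μ), so t = T/2 = 1.153×10^8 s.
Converting: 1.153×10^8 s ÷ 86400 s/day = 1330 days.

t = 1330 days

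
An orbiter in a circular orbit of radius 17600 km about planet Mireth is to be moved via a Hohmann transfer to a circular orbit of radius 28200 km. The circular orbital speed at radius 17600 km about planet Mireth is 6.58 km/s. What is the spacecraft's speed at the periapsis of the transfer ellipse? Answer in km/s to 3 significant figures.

From the circular-orbit relation v² = μ/r at r = 17600 km: μ = v²r = (6.58)² × 17600 = 7.62017×10^5 km³/s².
The Hohmann ellipse has a_t = (r₁ + r₂)/2 = 22900 km.
At periapsis, r = 17600 km.
Vis-viva: v = √[μ(2/r − 1/a_t)] = √[7.62017×10^5 × (2/17600 − 1/22900)] = 7.302 km/s.

v = 7.30 km/s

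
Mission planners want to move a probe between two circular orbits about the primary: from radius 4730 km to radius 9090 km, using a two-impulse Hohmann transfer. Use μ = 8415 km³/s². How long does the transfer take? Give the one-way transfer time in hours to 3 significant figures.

t = 5.46 hours

Transfer-ellipse semi-major axis a_t = (r₁ + r₂)/2 = (4730 + 9090)/2 = 6910 km.
By Kepler's third law the transfer-orbit period is T = 2π√(a_t³/μ), so t = T/2 = 19670 s.
Converting: 19670 s ÷ 3600 s/hour = 5.46 hours.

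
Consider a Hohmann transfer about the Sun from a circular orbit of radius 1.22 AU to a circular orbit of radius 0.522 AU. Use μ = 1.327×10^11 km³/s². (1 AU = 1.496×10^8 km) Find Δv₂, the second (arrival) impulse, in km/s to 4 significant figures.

In km: r₁ = 1.22 × 1.496×10^8 = 1.82512×10^8 km; r₂ = 0.522 × 1.496×10^8 = 7.80912×10^7 km.
Transfer-ellipse semi-major axis a_t = (r₁ + r₂)/2 = (1.82512×10^8 + 7.80912×10^7)/2 = 1.303016×10^8 km.
On the circular orbit at r = 7.80912×10^7 km, v_c = √(μ/r) = 41.2225 km/s.
Transfer-orbit speed at the same r (vis-viva, a = a_t): v_t = √[μ(2/r − 1/a_t)] = 48.7871 km/s.
Δv₂ = |v_t − v_c| = |48.7871 − 41.2225| = 7.565 km/s.

Δv₂ = 7.565 km/s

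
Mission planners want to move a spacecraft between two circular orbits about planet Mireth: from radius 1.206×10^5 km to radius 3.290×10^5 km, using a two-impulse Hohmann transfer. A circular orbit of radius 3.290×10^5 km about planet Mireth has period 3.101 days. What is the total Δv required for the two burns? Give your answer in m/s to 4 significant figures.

Δv = 4737 m/s

From Kepler's third law T² = 4π²r³/μ at r = 3.290×10^5 km, T = 3.101 days = 3.101 × 86400 s = 2.679264×10^5 s: μ = 4π²r³/T² = 1.95847×10^7 km³/s².
Semi-major axis of the transfer orbit: a_t = (1.206×10^5 + 3.290×10^5)/2 = 2.248×10^5 km.
Circular speed at r₁: v₁ = √(μ/r₁) = √(1.95847×10^7/1.206×10^5) = 12.743 km/s.
Transfer-orbit speed at r₁ (vis-viva equation): v_p = √[μ(2/r₁ − 1/a_t)] = 15.416 km/s.
First burn Δv₁ = |v_p − v₁| = 2.673 km/s.
Circular speed at r₂: v₂ = √(μ/r₂) = 7.715 km/s.
Transfer-orbit speed at r₂: v_a = √[μ(2/r₂ − 1/a_t)] = 5.651 km/s.
Second burn Δv₂ = |v₂ − v_a| = 2.064 km/s.
Total Δv = Δv₁ + Δv₂ = 4.737 km/s.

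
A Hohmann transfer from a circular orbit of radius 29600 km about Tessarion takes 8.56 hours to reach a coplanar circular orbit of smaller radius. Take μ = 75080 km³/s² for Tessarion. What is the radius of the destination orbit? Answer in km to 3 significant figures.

r₂ = 9060 km

Transfer time t = 8.56 hours = 30816 s, and t = π√(a_t³/μ).
So a_t = (μ t²/π²)^(1/3) = (75080 × (30816)² / π²)^(1/3) = 19331 km.
Since a_t = (r₁ + r₂)/2, r₂ = 2a_t − r₁ = 2×19331 − 29600 = 9062 km.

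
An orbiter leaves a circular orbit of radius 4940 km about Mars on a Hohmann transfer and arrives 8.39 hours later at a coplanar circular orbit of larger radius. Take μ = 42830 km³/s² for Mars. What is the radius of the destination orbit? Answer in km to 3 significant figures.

r₂ = 26700 km

Transfer time t = 8.39 hours = 30204 s, and t = π√(a_t³/μ).
So a_t = (μ t²/π²)^(1/3) = (42830 × (30204)² / π²)^(1/3) = 15819 km.
Since a_t = (r₁ + r₂)/2, r₂ = 2a_t − r₁ = 2×15819 − 4940 = 26698 km.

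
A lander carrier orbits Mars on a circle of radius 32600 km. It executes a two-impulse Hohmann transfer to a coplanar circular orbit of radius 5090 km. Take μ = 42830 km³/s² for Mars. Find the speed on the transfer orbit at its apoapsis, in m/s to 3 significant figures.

The Hohmann ellipse has a_t = (r₁ + r₂)/2 = 18845 km.
At apoapsis, r = 32600 km.
Applying v² = μ(2/r − 1/a_t): v = 0.5957 km/s.

v = 596 m/s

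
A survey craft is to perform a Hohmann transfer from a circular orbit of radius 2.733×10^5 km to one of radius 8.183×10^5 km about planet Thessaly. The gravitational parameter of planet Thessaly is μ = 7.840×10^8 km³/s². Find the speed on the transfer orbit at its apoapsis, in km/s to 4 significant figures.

Semi-major axis of the transfer orbit: a_t = (2.733×10^5 + 8.183×10^5)/2 = 5.458×10^5 km.
At apoapsis, r = 8.183×10^5 km.
From the vis-viva equation, v = √[μ(2/r − 1/a_t)] = 21.90 km/s.

v = 21.90 km/s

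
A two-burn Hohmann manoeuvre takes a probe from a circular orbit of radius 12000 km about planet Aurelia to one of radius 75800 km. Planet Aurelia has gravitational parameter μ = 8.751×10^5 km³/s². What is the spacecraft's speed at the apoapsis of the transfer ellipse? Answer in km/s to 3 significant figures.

The Hohmann ellipse has a_t = (r₁ + r₂)/2 = 43900 km.
At apoapsis, r = 75800 km.
Applying v² = μ(2/r − 1/a_t): v = 1.776 km/s.

v = 1.78 km/s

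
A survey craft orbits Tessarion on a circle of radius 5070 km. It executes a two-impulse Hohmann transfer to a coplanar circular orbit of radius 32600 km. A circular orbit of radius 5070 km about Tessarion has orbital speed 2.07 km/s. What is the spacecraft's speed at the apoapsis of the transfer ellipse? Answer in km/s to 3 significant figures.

v = 0.424 km/s

From the circular-orbit relation v² = μ/r at r = 5070 km: μ = v²r = (2.07)² × 5070 = 21724.4 km³/s².
Semi-major axis of the transfer orbit: a_t = (5070 + 32600)/2 = 18835 km.
The apoapsis of the transfer ellipse is at r = 32600 km.
Vis-viva: v = √[μ(2/r − 1/a_t)] = √[21724.4 × (2/32600 − 1/18835)] = 0.4235 km/s.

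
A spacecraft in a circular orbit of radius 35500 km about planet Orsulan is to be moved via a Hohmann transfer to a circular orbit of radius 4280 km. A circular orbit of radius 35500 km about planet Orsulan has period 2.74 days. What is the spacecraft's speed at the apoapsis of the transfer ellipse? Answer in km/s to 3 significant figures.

v = 0.437 km/s

From Kepler's third law T² = 4π²r³/μ at r = 35500 km, T = 2.74 days = 2.74 × 86400 s = 2.36736×10^5 s: μ = 4π²r³/T² = 31514.9 km³/s².
Semi-major axis of the transfer orbit: a_t = (35500 + 4280)/2 = 19890 km.
The apoapsis of the transfer ellipse is at r = 35500 km.
Vis-viva: v = √[μ(2/r − 1/a_t)] = √[31514.9 × (2/35500 − 1/19890)] = 0.4371 km/s.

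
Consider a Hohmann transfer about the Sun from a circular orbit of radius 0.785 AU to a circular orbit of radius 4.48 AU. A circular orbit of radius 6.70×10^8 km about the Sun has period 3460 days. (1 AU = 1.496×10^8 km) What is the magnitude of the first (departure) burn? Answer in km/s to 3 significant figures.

Δv₁ = 10.2 km/s

From Kepler's third law T² = 4π²r³/μ at r = 6.70×10^8 km, T = 3460 days = 3460 × 86400 s = 2.98944×10^8 s: μ = 4π²r³/T² = 1.32863×10^11 km³/s².
In km: r₁ = 0.785 × 1.496×10^8 = 1.17436×10^8 km; r₂ = 4.48 × 1.496×10^8 = 6.70208×10^8 km.
Transfer-ellipse semi-major axis a_t = (r₁ + r₂)/2 = (1.17436×10^8 + 6.70208×10^8)/2 = 3.93822×10^8 km.
On the circular orbit at r = 1.17436×10^8 km, v_c = √(μ/r) = 33.64 km/s.
Vis-viva on the transfer ellipse at r = 1.17436×10^8 km gives v_t = √[μ(2/r − 1/a_t)] = 43.88 km/s.
Δv₁ = |v_t − v_c| = |43.88 − 33.64| = 10.24 km/s.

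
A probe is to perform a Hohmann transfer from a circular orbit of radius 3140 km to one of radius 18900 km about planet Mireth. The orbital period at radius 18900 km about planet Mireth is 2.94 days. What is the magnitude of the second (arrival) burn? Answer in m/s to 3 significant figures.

From Kepler's third law T² = 4π²r³/μ at r = 18900 km, T = 2.94 days = 2.94 × 86400 s = 2.54016×10^5 s: μ = 4π²r³/T² = 4130.69 km³/s².
The Hohmann ellipse has a_t = (r₁ + r₂)/2 = 11020 km.
Circular speed at r = 18900 km: v_c = √(μ/r) = 0.4675 km/s.
Vis-viva on the transfer ellipse at r = 18900 km gives v_t = √[μ(2/r − 1/a_t)] = 0.2495 km/s.
Δv₂ = |v_t − v_c| = |0.2495 − 0.4675| = 0.2180 km/s.

Δv₂ = 218 m/s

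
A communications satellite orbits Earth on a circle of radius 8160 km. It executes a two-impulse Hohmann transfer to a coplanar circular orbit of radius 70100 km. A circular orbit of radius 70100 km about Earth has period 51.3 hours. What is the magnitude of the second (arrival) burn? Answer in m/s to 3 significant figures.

From Kepler's third law T² = 4π²r³/μ at r = 70100 km, T = 51.3 hours = 51.3 × 3600 s = 1.8468×10^5 s: μ = 4π²r³/T² = 3.98726×10^5 km³/s².
The Hohmann ellipse has a_t = (r₁ + r₂)/2 = 39130 km.
Circular speed at r = 70100 km: v_c = √(μ/r) = 2.385 km/s.
Vis-viva on the transfer ellipse at r = 70100 km gives v_t = √[μ(2/r − 1/a_t)] = 1.089 km/s.
Δv₂ = |v_t − v_c| = |1.089 − 2.385| = 1.296 km/s.

Δv₂ = 1300 m/s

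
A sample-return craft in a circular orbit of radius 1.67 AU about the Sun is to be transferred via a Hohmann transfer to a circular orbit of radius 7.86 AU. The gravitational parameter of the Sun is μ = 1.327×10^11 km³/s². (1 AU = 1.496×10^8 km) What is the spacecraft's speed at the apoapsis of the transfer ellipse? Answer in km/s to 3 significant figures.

v = 6.29 km/s

In km: r₁ = 1.67 × 1.496×10^8 = 2.49832×10^8 km; r₂ = 7.86 × 1.496×10^8 = 1.175856×10^9 km.
Transfer-ellipse semi-major axis a_t = (r₁ + r₂)/2 = (2.49832×10^8 + 1.175856×10^9)/2 = 7.12844×10^8 km.
The apoapsis of the transfer ellipse is at r = 1.175856×10^9 km.
From the vis-viva equation, v = √[μ(2/r − 1/a_t)] = 6.289 km/s.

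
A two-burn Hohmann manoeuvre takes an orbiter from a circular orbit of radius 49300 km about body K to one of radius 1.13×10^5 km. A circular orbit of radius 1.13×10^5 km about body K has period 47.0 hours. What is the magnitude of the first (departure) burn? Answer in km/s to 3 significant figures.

From Kepler's third law T² = 4π²r³/μ at r = 1.13×10^5 km, T = 47.0 hours = 47.0 × 3600 s = 1.692×10^5 s: μ = 4π²r³/T² = 1.98973×10^6 km³/s².
Semi-major axis of the transfer orbit: a_t = (49300 + 1.130×10^5)/2 = 81150 km.
On the circular orbit at r = 49300 km, v_c = √(μ/r) = 6.353 km/s.
Vis-viva on the transfer ellipse at r = 49300 km gives v_t = √[μ(2/r − 1/a_t)] = 7.497 km/s.
Δv₁ = |v_t − v_c| = |7.497 − 6.353| = 1.144 km/s.

Δv₁ = 1.14 km/s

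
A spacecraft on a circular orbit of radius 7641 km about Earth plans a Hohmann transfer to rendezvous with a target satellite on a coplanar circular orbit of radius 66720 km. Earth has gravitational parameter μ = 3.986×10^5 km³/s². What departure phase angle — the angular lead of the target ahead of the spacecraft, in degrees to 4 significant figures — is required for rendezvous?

Semi-major axis of the transfer orbit: a_t = (7641 + 66720)/2 = 37180.5 km.
The half-period of the transfer ellipse is t = π√(a_t³/μ) = 35674 s.
The target's mean motion on its circular orbit is ω₂ = √(μ/r₂³) = 3.6634×10^-5 rad/s.
Angle swept by the target during transfer: ω₂·t = 1.3069 rad = 74.88°.
The spacecraft traverses 180° on the transfer ellipse, so the target must lead by 180° − 74.88° = 105.1°.

φ = 105.1°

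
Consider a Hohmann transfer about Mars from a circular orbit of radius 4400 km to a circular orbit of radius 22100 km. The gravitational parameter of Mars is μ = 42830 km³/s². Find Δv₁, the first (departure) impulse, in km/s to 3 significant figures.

Δv₁ = 0.909 km/s

Semi-major axis of the transfer orbit: a_t = (4400 + 22100)/2 = 13250 km.
On the circular orbit at r = 4400 km, v_c = √(μ/r) = 3.1200 km/s.
Transfer-orbit speed at the same r (vis-viva, a = a_t): v_t = √[μ(2/r − 1/a_t)] = 4.0294 km/s.
Δv₁ = |v_t − v_c| = |4.0294 − 3.1200| = 0.9094 km/s.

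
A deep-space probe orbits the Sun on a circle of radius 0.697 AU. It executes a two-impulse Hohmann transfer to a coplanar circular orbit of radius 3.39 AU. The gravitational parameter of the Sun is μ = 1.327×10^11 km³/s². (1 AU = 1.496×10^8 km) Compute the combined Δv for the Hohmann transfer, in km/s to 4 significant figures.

Δv = 17.00 km/s

In km: r₁ = 0.697 × 1.496×10^8 = 1.042712×10^8 km; r₂ = 3.39 × 1.496×10^8 = 5.07144×10^8 km.
The Hohmann ellipse has a_t = (r₁ + r₂)/2 = 3.057076×10^8 km.
Circular speed at r₁: v₁ = √(μ/r₁) = √(1.327×10^11/1.042712×10^8) = 35.674 km/s.
Transfer-orbit speed at r₁ (vis-viva): v_p = √[μ(2/r₁ − 1/a_t)] = 45.948 km/s.
First burn Δv₁ = |v_p − v₁| = 10.27 km/s.
Circular speed at r₂: v₂ = √(μ/r₂) = 16.176 km/s.
Transfer-orbit speed at r₂: v_a = √[μ(2/r₂ − 1/a_t)] = 9.4471 km/s.
Second burn Δv₂ = |v₂ − v_a| = 6.729 km/s.
Total Δv = Δv₁ + Δv₂ = 17.00 km/s.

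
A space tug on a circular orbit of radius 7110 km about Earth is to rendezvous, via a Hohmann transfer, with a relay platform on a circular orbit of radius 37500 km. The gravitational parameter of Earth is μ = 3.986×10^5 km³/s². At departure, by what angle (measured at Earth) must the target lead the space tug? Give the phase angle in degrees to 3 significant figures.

φ = 97.4°

Transfer-ellipse semi-major axis a_t = (r₁ + r₂)/2 = (7110 + 37500)/2 = 22305 km.
Transfer time t = π√(a_t³/μ) = 16576 s.
Target angular speed ω₂ = √(μ/r₂³) = 8.6940×10^-5 rad/s.
Angle swept by the target during transfer: ω₂·t = 1.4411 rad = 82.57°.
Arrival is 180° from departure on the ellipse, so φ = 180° − 82.57° = 97.4°.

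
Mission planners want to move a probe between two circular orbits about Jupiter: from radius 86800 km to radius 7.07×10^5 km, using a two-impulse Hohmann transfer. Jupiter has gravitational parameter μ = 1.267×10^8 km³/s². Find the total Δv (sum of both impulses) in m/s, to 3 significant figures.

Semi-major axis of the transfer orbit: a_t = (86800 + 7.070×10^5)/2 = 3.969×10^5 km.
Circular speed at r₁: v₁ = √(μ/r₁) = √(1.267×10^8/86800) = 38.2057 km/s.
Transfer-orbit speed at r₁ (v² = μ(2/r − 1/a)): v_p = √[μ(2/r₁ − 1/a_t)] = 50.9915 km/s.
First burn Δv₁ = |v_p − v₁| = 12.786 km/s.
Circular speed at r₂: v₂ = √(μ/r₂) = 13.38686 km/s.
Transfer-orbit speed at r₂: v_a = √[μ(2/r₂ − 1/a_t)] = 6.260340 km/s.
Second burn Δv₂ = |v₂ − v_a| = 7.1265 km/s.
Δv = Δv₁ + Δv₂ = 12.786 + 7.1265 = 19.91 km/s.

Δv = 19900 m/s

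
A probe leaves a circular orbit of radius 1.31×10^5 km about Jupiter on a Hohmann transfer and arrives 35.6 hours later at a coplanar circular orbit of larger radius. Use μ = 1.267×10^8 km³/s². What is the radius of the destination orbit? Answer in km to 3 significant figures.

Transfer time t = 35.6 hours = 1.2816×10^5 s, and t = π√(a_t³/μ).
So a_t = (μ t²/π²)^(1/3) = (1.267×10^8 × (1.2816×10^5)² / π²)^(1/3) = 5.9520×10^5 km.
Since a_t = (r₁ + r₂)/2, r₂ = 2a_t − r₁ = 2×5.9520×10^5 − 1.310×10^5 = 1.0594×10^6 km.

r₂ = 1.06×10^6 km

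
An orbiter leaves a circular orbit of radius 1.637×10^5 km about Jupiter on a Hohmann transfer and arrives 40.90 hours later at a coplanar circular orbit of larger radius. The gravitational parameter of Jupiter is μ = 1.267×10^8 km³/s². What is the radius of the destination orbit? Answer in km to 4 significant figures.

Transfer time t = 40.90 hours = 1.4724×10^5 s, and t = π√(a_t³/μ).
So a_t = (μ t²/π²)^(1/3) = (1.267×10^8 × (1.4724×10^5)² / π²)^(1/3) = 6.5289×10^5 km.
Since a_t = (r₁ + r₂)/2, r₂ = 2a_t − r₁ = 2×6.5289×10^5 − 1.637×10^5 = 1.14208×10^6 km.

r₂ = 1.142×10^6 km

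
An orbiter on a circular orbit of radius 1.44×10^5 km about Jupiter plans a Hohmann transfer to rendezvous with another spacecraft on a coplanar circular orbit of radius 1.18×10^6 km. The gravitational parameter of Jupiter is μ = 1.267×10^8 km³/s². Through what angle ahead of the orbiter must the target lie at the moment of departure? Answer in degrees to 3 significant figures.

φ = 104°

Semi-major axis of the transfer orbit: a_t = (1.440×10^5 + 1.180×10^6)/2 = 6.620×10^5 km.
Transfer time t = π√(a_t³/μ) = 1.5033×10^5 s.
The target's mean motion on its circular orbit is ω₂ = √(μ/r₂³) = 8.7814×10^-6 rad/s.
Angle swept by the target during transfer: ω₂·t = 1.3201 rad = 75.64°.
The orbiter traverses 180° on the transfer ellipse, so the target must lead by 180° − 75.64° = 104°.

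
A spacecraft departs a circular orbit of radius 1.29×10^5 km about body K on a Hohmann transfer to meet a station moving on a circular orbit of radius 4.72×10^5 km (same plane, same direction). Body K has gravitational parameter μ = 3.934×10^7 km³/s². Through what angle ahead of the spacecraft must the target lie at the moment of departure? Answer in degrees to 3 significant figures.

φ = 88.6°

Transfer-ellipse semi-major axis a_t = (r₁ + r₂)/2 = (1.290×10^5 + 4.720×10^5)/2 = 3.005×10^5 km.
Transfer time t = π√(a_t³/μ) = 82510 s.
The target's mean motion on its circular orbit is ω₂ = √(μ/r₂³) = 1.934×10^-5 rad/s.
Angle swept by the target during transfer: ω₂·t = 1.596 rad = 91.44°.
The spacecraft traverses 180° on the transfer ellipse, so the target must lead by 180° − 91.44° = 88.6°.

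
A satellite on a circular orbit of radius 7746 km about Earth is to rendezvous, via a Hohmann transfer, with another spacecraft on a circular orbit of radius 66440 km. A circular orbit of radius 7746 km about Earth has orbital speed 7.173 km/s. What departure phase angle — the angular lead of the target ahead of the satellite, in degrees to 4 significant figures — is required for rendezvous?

φ = 104.9°

From the circular-orbit relation v² = μ/r at r = 7746 km: μ = v²r = (7.173)² × 7746 = 3.98547×10^5 km³/s².
Transfer-ellipse semi-major axis a_t = (r₁ + r₂)/2 = (7746 + 66440)/2 = 37093 km.
The half-period of the transfer ellipse is t = π√(a_t³/μ) = 35551 s.
The target's mean motion on its circular orbit is ω₂ = √(μ/r₂³) = 3.6863×10^-5 rad/s.
Angle swept by the target during transfer: ω₂·t = 1.3105 rad = 75.09°.
The satellite traverses 180° on the transfer ellipse, so the target must lead by 180° − 75.09° = 104.9°.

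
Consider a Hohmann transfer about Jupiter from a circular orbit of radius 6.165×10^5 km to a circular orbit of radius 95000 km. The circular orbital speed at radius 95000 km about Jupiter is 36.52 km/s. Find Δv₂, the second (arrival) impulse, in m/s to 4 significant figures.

From the circular-orbit relation v² = μ/r at r = 95000 km: μ = v²r = (36.52)² × 95000 = 1.26702×10^8 km³/s².
Transfer-ellipse semi-major axis a_t = (r₁ + r₂)/2 = (6.165×10^5 + 95000)/2 = 3.5575×10^5 km.
On the circular orbit at r = 95000 km, v_c = √(μ/r) = 36.52 km/s.
Transfer-orbit speed at the same r (vis-viva, a = a_t): v_t = √[μ(2/r − 1/a_t)] = 48.08 km/s.
Δv₂ = |v_t − v_c| = |48.08 − 36.52| = 11.56 km/s.

Δv₂ = 11560 m/s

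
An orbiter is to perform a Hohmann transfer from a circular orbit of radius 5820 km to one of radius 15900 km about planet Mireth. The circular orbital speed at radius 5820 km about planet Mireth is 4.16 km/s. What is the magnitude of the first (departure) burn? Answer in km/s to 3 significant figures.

From the circular-orbit relation v² = μ/r at r = 5820 km: μ = v²r = (4.16)² × 5820 = 1.00719×10^5 km³/s².
The Hohmann ellipse has a_t = (r₁ + r₂)/2 = 10860 km.
On the circular orbit at r = 5820 km, v_c = √(μ/r) = 4.1600 km/s.
Transfer-orbit speed at the same r (vis-viva, a = a_t): v_t = √[μ(2/r − 1/a_t)] = 5.0336 km/s.
Δv₁ = |v_t − v_c| = |5.0336 − 4.1600| = 0.8736 km/s.

Δv₁ = 0.874 km/s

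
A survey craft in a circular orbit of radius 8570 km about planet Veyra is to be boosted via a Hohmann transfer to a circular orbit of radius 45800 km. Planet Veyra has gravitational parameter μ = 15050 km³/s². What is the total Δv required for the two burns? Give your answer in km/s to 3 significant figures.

Δv = 0.646 km/s

The Hohmann ellipse has a_t = (r₁ + r₂)/2 = 27185 km.
Circular speed at r₁: v₁ = √(μ/r₁) = √(15050/8570) = 1.3252 km/s.
Transfer-orbit speed at r₁ (v² = μ(2/r − 1/a)): v_p = √[μ(2/r₁ − 1/a_t)] = 1.7201 km/s.
First burn Δv₁ = |v_p − v₁| = 0.3949 km/s.
At r₂, v₂ = √(μ/r₂) = 0.57324 km/s.
Transfer-orbit speed at r₂: v_a = √[μ(2/r₂ − 1/a_t)] = 0.32186 km/s.
Second burn Δv₂ = |v₂ − v_a| = 0.2514 km/s.
Δv = Δv₁ + Δv₂ = 0.3949 + 0.2514 = 0.6463 km/s.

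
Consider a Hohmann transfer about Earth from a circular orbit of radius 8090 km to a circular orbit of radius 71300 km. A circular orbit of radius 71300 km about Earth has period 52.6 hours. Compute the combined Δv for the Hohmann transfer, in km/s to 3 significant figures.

Δv = 3.69 km/s

From Kepler's third law T² = 4π²r³/μ at r = 71300 km, T = 52.6 hours = 52.6 × 3600 s = 1.8936×10^5 s: μ = 4π²r³/T² = 3.99073×10^5 km³/s².
Transfer-ellipse semi-major axis a_t = (r₁ + r₂)/2 = (8090 + 71300)/2 = 39695 km.
At r₁ the circular-orbit speed is v₁ = √(μ/r₁) = 7.0235 km/s.
Transfer-orbit speed at r₁ (vis-viva equation): v_p = √[μ(2/r₁ − 1/a_t)] = 9.4130 km/s.
First burn Δv₁ = |v_p − v₁| = 2.3895 km/s.
At r₂, v₂ = √(μ/r₂) = 2.3658 km/s.
Transfer-orbit speed at r₂: v_a = √[μ(2/r₂ − 1/a_t)] = 1.0680 km/s.
Second burn Δv₂ = |v₂ − v_a| = 1.2978 km/s.
Δv = Δv₁ + Δv₂ = 2.3895 + 1.2978 = 3.687 km/s.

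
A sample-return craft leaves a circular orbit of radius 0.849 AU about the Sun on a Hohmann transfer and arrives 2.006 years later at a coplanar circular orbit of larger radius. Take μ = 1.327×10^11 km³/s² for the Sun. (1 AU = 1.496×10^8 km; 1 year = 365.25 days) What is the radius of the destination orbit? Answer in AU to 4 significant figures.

r₂ = 4.200 AU

In km: r₁ = 0.849 × 1.496×10^8 = 1.270104×10^8 km.
Transfer time t = 2.006 years × 365.25 × 86400 s = 6.33045456×10^7 s, and t = π√(a_t³/μ).
So a_t = (μ t²/π²)^(1/3) = (1.327×10^11 × (6.33045456×10^7)² / π²)^(1/3) = 3.7770×10^8 km.
Since a_t = (r₁ + r₂)/2, r₂ = 2a_t − r₁ = 2×3.7770×10^8 − 1.270104×10^8 = 6.283896×10^8 km.
In AU: r₂ = 6.283896×10^8 / 1.496×10^8 = 4.200 AU.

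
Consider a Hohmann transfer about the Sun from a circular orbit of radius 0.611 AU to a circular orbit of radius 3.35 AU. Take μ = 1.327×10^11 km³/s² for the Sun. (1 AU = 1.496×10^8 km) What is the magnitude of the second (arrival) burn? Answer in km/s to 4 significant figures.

In km: r₁ = 0.611 × 1.496×10^8 = 9.14056×10^7 km; r₂ = 3.35 × 1.496×10^8 = 5.0116×10^8 km.
The Hohmann ellipse has a_t = (r₁ + r₂)/2 = 2.962828×10^8 km.
Circular speed at r = 5.0116×10^8 km: v_c = √(μ/r) = 16.272 km/s.
Vis-viva on the transfer ellipse at r = 5.0116×10^8 km gives v_t = √[μ(2/r − 1/a_t)] = 9.0382 km/s.
Δv₂ = |v_t − v_c| = |9.0382 − 16.272| = 7.234 km/s.

Δv₂ = 7.234 km/s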